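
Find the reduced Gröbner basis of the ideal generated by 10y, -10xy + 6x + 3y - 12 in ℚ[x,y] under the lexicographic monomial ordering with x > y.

G = {x - 2, y}

Buchberger's algorithm terminates because the ascending chain of leading-term ideals stabilizes.

f_1 = 10y, LT = y.
f_2 = -10xy + 6x + 3y - 12, LT = xy.

S(f_1,f_2): lcm = xy. S = ⅗x + 3/10y - 6/5.
  reduce S modulo (f_1, f_2):
  remainder ⅗x - 6/5 ≠ 0; add g_3 = ⅗x - 6/5 to the basis.

The other S-polynomials (S(f_1,g_3), S(f_2,g_3)) all reduce to 0 modulo the current basis, so we have a Gröbner basis.
Inter-reduce: drop elements whose leading term is divisible by another's, tail-reduce, and make monic.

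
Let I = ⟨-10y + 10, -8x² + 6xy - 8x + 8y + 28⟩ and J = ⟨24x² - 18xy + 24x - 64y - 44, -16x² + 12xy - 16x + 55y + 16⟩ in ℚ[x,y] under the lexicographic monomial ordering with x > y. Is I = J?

Equality of ideals is decidable: compute both reduced Gröbner bases (unique for the ordering) and check whether they agree.
Buchberger on the first generating set:
f_1 = -10y + 10, LT = y.
f_2 = -8x² + 6xy - 8x + 8y + 28, LT = x².

The S-polynomials (S(f_1,f_2)) all reduce to 0 modulo the current basis, so we have a Gröbner basis.
Inter-reduce: drop elements whose leading term is divisible by another's, tail-reduce, and make monic.
Reduced Gröbner basis: {x² + ¼x - 9/2, y - 1}.

Buchberger on the second generating set:
h_1 = 24x² - 18xy + 24x - 64y - 44, LT = x².
h_2 = -16x² + 12xy - 16x + 55y + 16, LT = x².

S(h_1,h_2): lcm = x². S = 37/48y - ⅚.
  leading term y: no divisor's leading term divides it; move 37/48y to the remainder.
  leading term 1: no divisor's leading term divides it; move -⅚ to the remainder.
  remainder 37/48y - ⅚ ≠ 0; add k_3 = 37/48y - ⅚ to the basis.

The other S-polynomials (S(h_1,k_3), S(h_2,k_3)) all reduce to 0 modulo the current basis, so we have a Gröbner basis.
Inter-reduce: drop elements whose leading term is divisible by another's, tail-reduce, and make monic.
Reduced Gröbner basis: {x² + 7/37x - 349/74, y - 40/37}.

Since the reduced bases disagree, the two ideals are not the same.

No, the ideals differ.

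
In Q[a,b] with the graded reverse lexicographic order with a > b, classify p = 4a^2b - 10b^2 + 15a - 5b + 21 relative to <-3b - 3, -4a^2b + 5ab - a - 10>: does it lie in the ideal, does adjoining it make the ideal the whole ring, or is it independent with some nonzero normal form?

First compute the reduced Gröbner basis of I by Buchberger's algorithm.
f_1 = -3b - 3, LT = b.
f_2 = -4a^2b + 5ab - a - 10, LT = a^2b.

S(f_1,f_2): lcm = a^2b. S = a^2 + 5/4ab - 1/4a - 5/2.
  reduce S modulo (f_1, f_2):
  remainder a^2 - 3/2a - 5/2 ≠ 0; add h_3 = a^2 - 3/2a - 5/2 to the basis.

The other S-polynomials (S(f_1,h_3), S(f_2,h_3)) all reduce to 0 modulo the current basis, so we have a Gröbner basis.
Inter-reduce: drop elements whose leading term is divisible by another's, tail-reduce, and make monic.
Reduced Gröbner basis: {a^2 - 3/2a - 5/2, b + 1}.
Label its elements g_1 = a^2 - 3/2a - 5/2, g_2 = b + 1.

Reduce p = 4a^2b - 10b^2 + 15a - 5b + 21 modulo G:
  leading term a^2b: subtract (4b)·g_1 from 4a^2b - 10b^2 + 15a - 5b + 21 → 6ab - 10b^2 + 15a + 5b + 21
  leading term ab: subtract (6a)·g_2 from 6ab - 10b^2 + 15a + 5b + 21 → -10b^2 + 9a + 5b + 21
  leading term b^2: subtract (-10b)·g_2 from -10b^2 + 9a + 5b + 21 → 9a + 15b + 21
  leading term a: no divisor's leading term divides it; move 9a to the remainder.
  leading term b: subtract (15)·g_2 from 15b + 21 → 6
  leading term 1: no divisor's leading term divides it; move 6 to the remainder.
  normal form = 9a + 6.
The normal form is nonzero, so p ∉ I. Since p minus its normal form lies in I, I + (p) = I + (r) where r = 9a + 6; decide whether this ideal is the whole ring.
Run Buchberger on G together with r (pairs among the g_i already reduce to 0 since G is a Gröbner basis):
g_1 = a^2 - 3/2a - 5/2, LT = a^2.
g_2 = b + 1, LT = b.
r = 9a + 6, LT = a.

S(g_1,r): lcm = a^2. S = -13/6a - 5/2.
  reduce S modulo (g_1, g_2, r):
  remainder -19/18 ≠ 0; add m_4 = -19/18 to the basis.

The other S-polynomials (S(g_1,g_2), S(g_2,r), S(g_1,m_4), S(g_2,m_4), S(r,m_4)) all reduce to 0 modulo the current basis, so we have a Gröbner basis.
Inter-reduce: drop elements whose leading term is divisible by another's, tail-reduce, and make monic.
Reduced Gröbner basis: {1}.
The reduced Gröbner basis of I + (p) is {1}: the ideal is the whole ring, so the enlarged system has no common solution — adjoining p is inconsistent.

Adjoining 4a^2b - 10b^2 + 15a - 5b + 21 makes the ideal the whole ring: the system is inconsistent.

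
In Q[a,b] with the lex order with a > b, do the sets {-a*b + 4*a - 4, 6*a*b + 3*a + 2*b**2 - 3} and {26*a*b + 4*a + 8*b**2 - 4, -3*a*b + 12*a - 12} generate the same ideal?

Yes, the ideals are equal.

Two ideals are equal iff their reduced Gröbner bases coincide (the reduced basis is unique for a fixed ordering).
Buchberger on the first generating set:
f_1 = -a*b + 4*a - 4, LT = a*b.
f_2 = 6*a*b + 3*a + 2*b**2 - 3, LT = a*b.

S(f_1,f_2): lcm = a*b. S = -9/2*a - 1/3*b**2 + 9/2.
  reduce S modulo (f_1, f_2):
  remainder -9/2*a - 1/3*b**2 + 9/2 ≠ 0; add g_3 = -9/2*a - 1/3*b**2 + 9/2 to the basis.

S(f_1,g_3): lcm = a*b. S = -4*a - 2/27*b**3 + b + 4.
  reduce S modulo (f_1, f_2, g_3):
  remainder -2/27*b**3 + 8/27*b**2 + b ≠ 0; add g_4 = -2/27*b**3 + 8/27*b**2 + b to the basis.

The other S-polynomials (S(f_2,g_3), S(f_1,g_4), S(f_2,g_4), S(g_3,g_4)) all reduce to 0 modulo the current basis, so we have a Gröbner basis.
Inter-reduce: drop elements whose leading term is divisible by another's, tail-reduce, and make monic.
Reduced Gröbner basis: {a + 2/27*b**2 - 1, b**3 - 4*b**2 - 27/2*b}.

Buchberger on the second generating set:
h_1 = 26*a*b + 4*a + 8*b**2 - 4, LT = a*b.
h_2 = -3*a*b + 12*a - 12, LT = a*b.

S(h_1,h_2): lcm = a*b. S = 54/13*a + 4/13*b**2 - 54/13.
  reduce S modulo (h_1, h_2):
  remainder 54/13*a + 4/13*b**2 - 54/13 ≠ 0; add k_3 = 54/13*a + 4/13*b**2 - 54/13 to the basis.

S(h_1,k_3): lcm = a*b. S = 2/13*a - 2/27*b**3 + 4/13*b**2 + b - 2/13.
  reduce S modulo (h_1, h_2, k_3):
  remainder -2/27*b**3 + 8/27*b**2 + b ≠ 0; add k_4 = -2/27*b**3 + 8/27*b**2 + b to the basis.

The other S-polynomials (S(h_2,k_3), S(h_1,k_4), S(h_2,k_4), S(k_3,k_4)) all reduce to 0 modulo the current basis, so we have a Gröbner basis.
Inter-reduce: drop elements whose leading term is divisible by another's, tail-reduce, and make monic.
Reduced Gröbner basis: {a + 2/27*b**2 - 1, b**3 - 4*b**2 - 27/2*b}.

The two bases agree; hence the ideals are identical.
The same test decides containment: I ⊆ J iff every generator of I reduces to 0 modulo a Gröbner basis of J.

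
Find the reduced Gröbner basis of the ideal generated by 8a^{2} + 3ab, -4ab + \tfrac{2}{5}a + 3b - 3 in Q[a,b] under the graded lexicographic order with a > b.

G = {a^{2} + \tfrac{3}{80}a + \tfrac{9}{32}b - \tfrac{9}{32}, ab - \tfrac{1}{10}a - \tfrac{3}{4}b + \tfrac{3}{4}, b^{2} - \tfrac{12}{5}a + b - 2}

f_1 = 8a^{2} + 3ab, LT = a^{2}.
f_2 = -4ab + \tfrac{2}{5}a + 3b - 3, LT = ab.

S(f_1,f_2): lcm = a^{2}b. S = \tfrac{3}{8}ab^{2} + \tfrac{1}{10}a^{2} + \tfrac{3}{4}ab - \tfrac{3}{4}a.
  leading term ab^{2}: subtract (-\tfrac{3}{32}b)·f_2 from \tfrac{3}{8}ab^{2} + \tfrac{1}{10}a^{2} + \tfrac{3}{4}ab - \tfrac{3}{4}a → \tfrac{1}{10}a^{2} + \tfrac{63}{80}ab + \tfrac{9}{32}b^{2} - \tfrac{3}{4}a - \tfrac{9}{32}b
  leading term a^{2}: subtract (\tfrac{1}{80})·f_1 from \tfrac{1}{10}a^{2} + \tfrac{63}{80}ab + \tfrac{9}{32}b^{2} - \tfrac{3}{4}a - \tfrac{9}{32}b → \tfrac{3}{4}ab + \tfrac{9}{32}b^{2} - \tfrac{3}{4}a - \tfrac{9}{32}b
  leading term ab: subtract (-\tfrac{3}{16})·f_2 from \tfrac{3}{4}ab + \tfrac{9}{32}b^{2} - \tfrac{3}{4}a - \tfrac{9}{32}b → \tfrac{9}{32}b^{2} - \tfrac{27}{40}a + \tfrac{9}{32}b - \tfrac{9}{16}
  leading term b^{2}: no divisor's leading term divides it; move \tfrac{9}{32}b^{2} to the remainder.
  leading term a: no divisor's leading term divides it; move -\tfrac{27}{40}a to the remainder.
  leading term b: no divisor's leading term divides it; move \tfrac{9}{32}b to the remainder.
  leading term 1: no divisor's leading term divides it; move -\tfrac{9}{16} to the remainder.
  remainder \tfrac{9}{32}b^{2} - \tfrac{27}{40}a + \tfrac{9}{32}b - \tfrac{9}{16} ≠ 0; add g_3 = \tfrac{9}{32}b^{2} - \tfrac{27}{40}a + \tfrac{9}{32}b - \tfrac{9}{16} to the basis.

The other S-polynomials (S(f_1,g_3), S(f_2,g_3)) all reduce to 0 modulo the current basis, so we have a Gröbner basis.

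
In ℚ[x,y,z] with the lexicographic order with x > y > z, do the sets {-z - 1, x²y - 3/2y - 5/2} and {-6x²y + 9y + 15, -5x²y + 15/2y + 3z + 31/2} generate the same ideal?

Two ideals are equal iff their reduced Gröbner bases coincide (the reduced basis is unique for a fixed ordering).
Buchberger on the first generating set:
f_1 = -z - 1, LT = z.
f_2 = x²y - 3/2y - 5/2, LT = x²y.

The S-polynomials (S(f_1,f_2)) all reduce to 0 modulo the current basis, so we have a Gröbner basis.
Inter-reduce: drop elements whose leading term is divisible by another's, tail-reduce, and make monic.
Reduced Gröbner basis: {x²y - 3/2y - 5/2, z + 1}.

Buchberger on the second generating set:
h_1 = -6x²y + 9y + 15, LT = x²y.
h_2 = -5x²y + 15/2y + 3z + 31/2, LT = x²y.

S(h_1,h_2): lcm = x²y. S = ⅗z + ⅗.
  leading term z: no divisor's leading term divides it; move ⅗z to the remainder.
  leading term 1: no divisor's leading term divides it; move ⅗ to the remainder.
  remainder ⅗z + ⅗ ≠ 0; add k_3 = ⅗z + ⅗ to the basis.

The other S-polynomials (S(h_1,k_3), S(h_2,k_3)) all reduce to 0 modulo the current basis, so we have a Gröbner basis.
Inter-reduce: drop elements whose leading term is divisible by another's, tail-reduce, and make monic.
Reduced Gröbner basis: {x²y - 3/2y - 5/2, z + 1}.

Same reduced basis, so the two generating sets span the same ideal.

Yes, the ideals are equal.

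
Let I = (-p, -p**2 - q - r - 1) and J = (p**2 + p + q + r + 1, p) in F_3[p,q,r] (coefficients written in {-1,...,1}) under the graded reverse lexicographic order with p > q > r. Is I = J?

Yes, the ideals are equal.

Equality of ideals is decidable: compute both reduced Gröbner bases (unique for the ordering) and check whether they agree.
Buchberger on the first generating set:
f_1 = -p, LT = p.
f_2 = -p**2 - q - r - 1, LT = p**2.

S(f_1,f_2): lcm = p**2. S = -q - r - 1.
  leading term q: no divisor's leading term divides it; move -q to the remainder.
  leading term r: no divisor's leading term divides it; move -r to the remainder.
  leading term 1: no divisor's leading term divides it; move -1 to the remainder.
  remainder -q - r - 1 ≠ 0; add g_3 = -q - r - 1 to the basis.

S(f_1,g_3): leading monomials are coprime, so the S-polynomial reduces to 0 (Buchberger's first criterion).
S(f_2,g_3): leading monomials are coprime, so the S-polynomial reduces to 0 (Buchberger's first criterion).
Every S-polynomial of the final basis reduces to 0, so we have a Gröbner basis.
Inter-reduce: drop elements whose leading term is divisible by another's, tail-reduce, and make monic.
Reduced Gröbner basis: {p, q + r + 1}.

Buchberger on the second generating set:
h_1 = p**2 + p + q + r + 1, LT = p**2.
h_2 = p, LT = p.

S(h_1,h_2): lcm = p**2. S = p + q + r + 1.
  leading term p: subtract (1)·h_2 from p + q + r + 1 → q + r + 1
  leading term q: no divisor's leading term divides it; move q to the remainder.
  leading term r: no divisor's leading term divides it; move r to the remainder.
  leading term 1: no divisor's leading term divides it; move 1 to the remainder.
  remainder q + r + 1 ≠ 0; add k_3 = q + r + 1 to the basis.

S(h_1,k_3): leading monomials are coprime, so the S-polynomial reduces to 0 (Buchberger's first criterion).
S(h_2,k_3): leading monomials are coprime, so the S-polynomial reduces to 0 (Buchberger's first criterion).
Every S-polynomial of the final basis reduces to 0, so we have a Gröbner basis.
Inter-reduce: drop elements whose leading term is divisible by another's, tail-reduce, and make monic.
Reduced Gröbner basis: {p, q + r + 1}.

These coincide, so the ideals are equal.
The same test decides containment: I ⊆ J iff every generator of I reduces to 0 modulo a Gröbner basis of J.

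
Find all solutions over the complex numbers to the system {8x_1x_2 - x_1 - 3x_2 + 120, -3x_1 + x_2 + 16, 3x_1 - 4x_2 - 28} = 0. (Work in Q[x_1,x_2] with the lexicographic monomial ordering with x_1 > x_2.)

{(4, -4)}

Compute a lex Gröbner basis by Buchberger's algorithm.
f_1 = 8x_1x_2 - x_1 - 3x_2 + 120, LT = x_1x_2.
f_2 = -3x_1 + x_2 + 16, LT = x_1.
f_3 = 3x_1 - 4x_2 - 28, LT = x_1.

S(f_1,f_2): lcm = x_1x_2. S = -1/8x_1 + 1/3x_2^2 + 119/24x_2 + 15.
  leading term x_1: subtract (1/24)·f_2 from -1/8x_1 + 1/3x_2^2 + 119/24x_2 + 15 → 1/3x_2^2 + 59/12x_2 + 43/3
  leading term x_2^2: no divisor's leading term divides it; move 1/3x_2^2 to the remainder.
  leading term x_2: no divisor's leading term divides it; move 59/12x_2 to the remainder.
  leading term 1: no divisor's leading term divides it; move 43/3 to the remainder.
  remainder 1/3x_2^2 + 59/12x_2 + 43/3 ≠ 0; add h_4 = 1/3x_2^2 + 59/12x_2 + 43/3 to the basis.

S(f_1,f_3): lcm = x_1x_2. S = -1/8x_1 + 4/3x_2^2 + 215/24x_2 + 15.
  leading term x_1: subtract (1/24)·f_2 from -1/8x_1 + 4/3x_2^2 + 215/24x_2 + 15 → 4/3x_2^2 + 107/12x_2 + 43/3
  leading term x_2^2: subtract (4)·h_4 from 4/3x_2^2 + 107/12x_2 + 43/3 → -43/4x_2 - 43
  leading term x_2: no divisor's leading term divides it; move -43/4x_2 to the remainder.
  leading term 1: no divisor's leading term divides it; move -43 to the remainder.
  remainder -43/4x_2 - 43 ≠ 0; add h_5 = -43/4x_2 - 43 to the basis.

The other S-polynomials (S(f_2,f_3), S(f_1,h_4), S(f_2,h_4), S(f_3,h_4), S(f_1,h_5), S(f_2,h_5), S(f_3,h_5), S(h_4,h_5)) all reduce to 0 modulo the current basis, so we have a Gröbner basis.
Inter-reduce: drop elements whose leading term is divisible by another's, tail-reduce, and make monic.
Reduced Gröbner basis: {x_1 - 4, x_2 + 4}.

Since the basis is lex-ordered, x_2 + 4 is univariate in x_2. Its roots are {-4}. Back-substituting each root into the other basis elements fixes the other coordinates.
  x_2 = -4: the earlier basis element becomes x_1 - 4 = 0, giving x_1 = 4 — point (4, -4).
Check: every point annihilates each of the original generators.
Zero-dimensionality of the ideal guarantees finitely many solutions over ℂ.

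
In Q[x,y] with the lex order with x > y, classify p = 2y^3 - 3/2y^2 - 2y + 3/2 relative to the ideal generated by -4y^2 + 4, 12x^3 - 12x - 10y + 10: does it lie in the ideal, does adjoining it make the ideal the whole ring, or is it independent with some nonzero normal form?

First compute the reduced Gröbner basis of I by Buchberger's algorithm.
f_1 = -4y^2 + 4, LT = y^2.
f_2 = 12x^3 - 12x - 10y + 10, LT = x^3.

S(f_1,f_2): leading monomials are coprime, so the S-polynomial reduces to 0 (Buchberger's first criterion).
Every S-polynomial of the final basis reduces to 0, so we have a Gröbner basis.
Inter-reduce: drop elements whose leading term is divisible by another's, tail-reduce, and make monic.
Reduced Gröbner basis: {x^3 - x - 5/6y + 5/6, y^2 - 1}.
Label its elements g_1 = x^3 - x - 5/6y + 5/6, g_2 = y^2 - 1.

Reduce p = 2y^3 - 3/2y^2 - 2y + 3/2 modulo G:
  leading term y^3: subtract (2y)·g_2 from 2y^3 - 3/2y^2 - 2y + 3/2 → -3/2y^2 + 3/2
  leading term y^2: subtract (-3/2)·g_2 from -3/2y^2 + 3/2 → 0
  normal form = 0.
Since the normal form is 0, p ∈ I.

Ideal membership is decidable via reduction modulo a Gröbner basis.

2y^3 - 3/2y^2 - 2y + 3/2 lies in I (it reduces to 0).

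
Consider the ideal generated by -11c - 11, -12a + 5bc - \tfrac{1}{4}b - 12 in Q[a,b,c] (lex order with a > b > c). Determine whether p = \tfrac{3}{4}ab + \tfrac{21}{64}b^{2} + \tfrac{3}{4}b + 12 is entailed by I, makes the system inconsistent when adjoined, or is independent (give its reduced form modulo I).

Adjoining \tfrac{3}{4}ab + \tfrac{21}{64}b^{2} + \tfrac{3}{4}b + 12 makes the ideal the whole ring: the system is inconsistent.

First compute the reduced Gröbner basis of I by Buchberger's algorithm.
f_1 = -11c - 11, LT = c.
f_2 = -12a + 5bc - \tfrac{1}{4}b - 12, LT = a.

S(f_1,f_2): leading monomials are coprime, so the S-polynomial reduces to 0 (Buchberger's first criterion).
Every S-polynomial of the final basis reduces to 0, so we have a Gröbner basis.
Inter-reduce: drop elements whose leading term is divisible by another's, tail-reduce, and make monic.
Reduced Gröbner basis: {a + \tfrac{7}{16}b + 1, c + 1}.
Label its elements g_1 = a + \tfrac{7}{16}b + 1, g_2 = c + 1.

Reduce p = \tfrac{3}{4}ab + \tfrac{21}{64}b^{2} + \tfrac{3}{4}b + 12 modulo G:
  leading term ab: subtract (\tfrac{3}{4}b)·g_1 from \tfrac{3}{4}ab + \tfrac{21}{64}b^{2} + \tfrac{3}{4}b + 12 → 12
  leading term 1: no divisor's leading term divides it; move 12 to the remainder.
  normal form = 12.
The normal form is nonzero, so p ∉ I. Since p minus its normal form lies in I, I + (p) = I + (r) where r = 12; decide whether this ideal is the whole ring.
Here r = 12 is a nonzero constant, hence a unit: 1 ∈ I + (p), the Gröbner basis of I + (p) is {1}, and the enlarged system has no common solution — adjoining p is inconsistent.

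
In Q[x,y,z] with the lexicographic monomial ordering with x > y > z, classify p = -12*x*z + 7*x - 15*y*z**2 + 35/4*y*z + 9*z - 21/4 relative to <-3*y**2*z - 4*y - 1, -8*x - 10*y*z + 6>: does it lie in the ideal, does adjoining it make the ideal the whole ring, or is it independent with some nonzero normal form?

-12*x*z + 7*x - 15*y*z**2 + 35/4*y*z + 9*z - 21/4 lies in I (it reduces to 0).

First compute the reduced Gröbner basis of I by Buchberger's algorithm.
f_1 = -3*y**2*z - 4*y - 1, LT = y**2*z.
f_2 = -8*x - 10*y*z + 6, LT = x.

The S-polynomials (S(f_1,f_2)) all reduce to 0 modulo the current basis, so we have a Gröbner basis.
Inter-reduce: drop elements whose leading term is divisible by another's, tail-reduce, and make monic.
Reduced Gröbner basis: {x + 5/4*y*z - 3/4, y**2*z + 4/3*y + 1/3}.
Label its elements g_1 = x + 5/4*y*z - 3/4, g_2 = y**2*z + 4/3*y + 1/3.

Reduce p = -12*x*z + 7*x - 15*y*z**2 + 35/4*y*z + 9*z - 21/4 modulo G:
  leading term x*z: subtract (-12*z)·g_1 from -12*x*z + 7*x - 15*y*z**2 + 35/4*y*z + 9*z - 21/4 → 7*x + 35/4*y*z - 21/4
  leading term x: subtract (7)·g_1 from 7*x + 35/4*y*z - 21/4 → 0
  normal form = 0.
Since the normal form is 0, p ∈ I.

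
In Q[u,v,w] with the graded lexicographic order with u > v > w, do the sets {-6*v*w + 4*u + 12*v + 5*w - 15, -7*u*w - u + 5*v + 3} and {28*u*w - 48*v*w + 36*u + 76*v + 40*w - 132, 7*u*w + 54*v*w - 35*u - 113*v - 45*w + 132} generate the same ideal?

Equality of ideals is decidable: compute both reduced Gröbner bases (unique for the ordering) and check whether they agree.
Buchberger on the first generating set:
f_1 = -6*v*w + 4*u + 12*v + 5*w - 15, LT = v*w.
f_2 = -7*u*w - u + 5*v + 3, LT = u*w.

S(f_1,f_2): lcm = u*v*w. S = -2/3*u**2 - 15/7*u*v - 5/6*u*w + 5/7*v**2 + 5/2*u + 3/7*v.
  leading term u**2: no divisor's leading term divides it; move -2/3*u**2 to the remainder.
  leading term u*v: no divisor's leading term divides it; move -15/7*u*v to the remainder.
  leading term u*w: subtract (5/42)·f_2 from -5/6*u*w + 5/7*v**2 + 5/2*u + 3/7*v → 5/7*v**2 + 55/21*u - 1/6*v - 5/14
  leading term v**2: no divisor's leading term divides it; move 5/7*v**2 to the remainder.
  leading term u: no divisor's leading term divides it; move 55/21*u to the remainder.
  leading term v: no divisor's leading term divides it; move -1/6*v to the remainder.
  leading term 1: no divisor's leading term divides it; move -5/14 to the remainder.
  remainder -2/3*u**2 - 15/7*u*v + 5/7*v**2 + 55/21*u - 1/6*v - 5/14 ≠ 0; add g_3 = -2/3*u**2 - 15/7*u*v + 5/7*v**2 + 55/21*u - 1/6*v - 5/14 to the basis.

The other S-polynomials (S(f_1,g_3), S(f_2,g_3)) all reduce to 0 modulo the current basis, so we have a Gröbner basis.
Inter-reduce: drop elements whose leading term is divisible by another's, tail-reduce, and make monic.
Reduced Gröbner basis: {u**2 + 45/14*u*v - 15/14*v**2 - 55/14*u + 1/4*v + 15/28, u*w + 1/7*u - 5/7*v - 3/7, v*w - 2/3*u - 2*v - 5/6*w + 5/2}.

Buchberger on the second generating set:
h_1 = 28*u*w - 48*v*w + 36*u + 76*v + 40*w - 132, LT = u*w.
h_2 = 7*u*w + 54*v*w - 35*u - 113*v - 45*w + 132, LT = u*w.

S(h_1,h_2): lcm = u*w. S = -66/7*v*w + 44/7*u + 132/7*v + 55/7*w - 165/7.
  leading term v*w: no divisor's leading term divides it; move -66/7*v*w to the remainder.
  leading term u: no divisor's leading term divides it; move 44/7*u to the remainder.
  leading term v: no divisor's leading term divides it; move 132/7*v to the remainder.
  leading term w: no divisor's leading term divides it; move 55/7*w to the remainder.
  leading term 1: no divisor's leading term divides it; move -165/7 to the remainder.
  remainder -66/7*v*w + 44/7*u + 132/7*v + 55/7*w - 165/7 ≠ 0; add k_3 = -66/7*v*w + 44/7*u + 132/7*v + 55/7*w - 165/7 to the basis.

S(h_1,k_3): lcm = u*v*w. S = -12/7*v**2*w + 2/3*u**2 + 23/7*u*v + 5/6*u*w + 19/7*v**2 + 10/7*v*w - 5/2*u - 33/7*v.
  leading term v**2*w: subtract (2/11*v)·k_3 from -12/7*v**2*w + 2/3*u**2 + 23/7*u*v + 5/6*u*w + 19/7*v**2 + 10/7*v*w - 5/2*u - 33/7*v → 2/3*u**2 + 15/7*u*v + 5/6*u*w - 5/7*v**2 - 5/2*u - 3/7*v
  leading term u**2: no divisor's leading term divides it; move 2/3*u**2 to the remainder.
  leading term u*v: no divisor's leading term divides it; move 15/7*u*v to the remainder.
  leading term u*w: subtract (5/168)·h_1 from 5/6*u*w - 5/7*v**2 - 5/2*u - 3/7*v → -5/7*v**2 + 10/7*v*w - 25/7*u - 113/42*v - 25/21*w + 55/14
  leading term v**2: no divisor's leading term divides it; move -5/7*v**2 to the remainder.
  leading term v*w: subtract (-5/33)·k_3 from 10/7*v*w - 25/7*u - 113/42*v - 25/21*w + 55/14 → -55/21*u + 1/6*v + 5/14
  leading term u: no divisor's leading term divides it; move -55/21*u to the remainder.
  leading term v: no divisor's leading term divides it; move 1/6*v to the remainder.
  leading term 1: no divisor's leading term divides it; move 5/14 to the remainder.
  remainder 2/3*u**2 + 15/7*u*v - 5/7*v**2 - 55/21*u + 1/6*v + 5/14 ≠ 0; add k_4 = 2/3*u**2 + 15/7*u*v - 5/7*v**2 - 55/21*u + 1/6*v + 5/14 to the basis.

The other S-polynomials (S(h_2,k_3), S(h_1,k_4), S(h_2,k_4), S(k_3,k_4)) all reduce to 0 modulo the current basis, so we have a Gröbner basis.
Inter-reduce: drop elements whose leading term is divisible by another's, tail-reduce, and make monic.
Reduced Gröbner basis: {u**2 + 45/14*u*v - 15/14*v**2 - 55/14*u + 1/4*v + 15/28, u*w + 1/7*u - 5/7*v - 3/7, v*w - 2/3*u - 2*v - 5/6*w + 5/2}.

Same reduced basis, so the two generating sets span the same ideal.

Yes, the ideals are equal.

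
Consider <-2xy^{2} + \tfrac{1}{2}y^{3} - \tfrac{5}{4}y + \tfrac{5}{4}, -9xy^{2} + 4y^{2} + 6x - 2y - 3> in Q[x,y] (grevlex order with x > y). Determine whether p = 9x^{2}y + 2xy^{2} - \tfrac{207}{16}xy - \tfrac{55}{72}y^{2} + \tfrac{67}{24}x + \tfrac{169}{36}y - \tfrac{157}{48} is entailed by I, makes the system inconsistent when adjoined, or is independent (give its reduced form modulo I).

9x^{2}y + 2xy^{2} - \tfrac{207}{16}xy - \tfrac{55}{72}y^{2} + \tfrac{67}{24}x + \tfrac{169}{36}y - \tfrac{157}{48} lies in I (it reduces to 0).

First compute the reduced Gröbner basis of I by Buchberger's algorithm.
f_1 = -2xy^{2} + \tfrac{1}{2}y^{3} - \tfrac{5}{4}y + \tfrac{5}{4}, LT = xy^{2}.
f_2 = -9xy^{2} + 4y^{2} + 6x - 2y - 3, LT = xy^{2}.

S(f_1,f_2): lcm = xy^{2}. S = -\tfrac{1}{4}y^{3} + \tfrac{4}{9}y^{2} + \tfrac{2}{3}x + \tfrac{29}{72}y - \tfrac{23}{24}.
  reduce S modulo (f_1, f_2):
  remainder -\tfrac{1}{4}y^{3} + \tfrac{4}{9}y^{2} + \tfrac{2}{3}x + \tfrac{29}{72}y - \tfrac{23}{24} ≠ 0; add h_3 = -\tfrac{1}{4}y^{3} + \tfrac{4}{9}y^{2} + \tfrac{2}{3}x + \tfrac{29}{72}y - \tfrac{23}{24} to the basis.

S(f_1,h_3): lcm = xy^{3}. S = -\tfrac{1}{4}y^{4} + \tfrac{16}{9}xy^{2} + \tfrac{8}{3}x^{2} + \tfrac{29}{18}xy + \tfrac{5}{8}y^{2} - \tfrac{23}{6}x - \tfrac{5}{8}y.
  reduce S modulo (f_1, f_2, h_3):
  remainder \tfrac{8}{3}x^{2} + \tfrac{17}{18}xy + \tfrac{2}{9}y^{2} - \tfrac{23}{6}x - \tfrac{7}{9}y + \tfrac{10}{9} ≠ 0; add h_4 = \tfrac{8}{3}x^{2} + \tfrac{17}{18}xy + \tfrac{2}{9}y^{2} - \tfrac{23}{6}x - \tfrac{7}{9}y + \tfrac{10}{9} to the basis.

The other S-polynomials (S(f_2,h_3), S(f_1,h_4), S(f_2,h_4), S(h_3,h_4)) all reduce to 0 modulo the current basis, so we have a Gröbner basis.
Inter-reduce: drop elements whose leading term is divisible by another's, tail-reduce, and make monic.
Reduced Gröbner basis: {xy^{2} - \tfrac{4}{9}y^{2} - \tfrac{2}{3}x + \tfrac{2}{9}y + \tfrac{1}{3}, y^{3} - \tfrac{16}{9}y^{2} - \tfrac{8}{3}x - \tfrac{29}{18}y + \tfrac{23}{6}, x^{2} + \tfrac{17}{48}xy + \tfrac{1}{12}y^{2} - \tfrac{23}{16}x - \tfrac{7}{24}y + \tfrac{5}{12}}.
Label its elements g_1 = xy^{2} - \tfrac{4}{9}y^{2} - \tfrac{2}{3}x + \tfrac{2}{9}y + \tfrac{1}{3}, g_2 = y^{3} - \tfrac{16}{9}y^{2} - \tfrac{8}{3}x - \tfrac{29}{18}y + \tfrac{23}{6}, g_3 = x^{2} + \tfrac{17}{48}xy + \tfrac{1}{12}y^{2} - \tfrac{23}{16}x - \tfrac{7}{24}y + \tfrac{5}{12}.

Reduce p = 9x^{2}y + 2xy^{2} - \tfrac{207}{16}xy - \tfrac{55}{72}y^{2} + \tfrac{67}{24}x + \tfrac{169}{36}y - \tfrac{157}{48} modulo G:
  leading term x^{2}y: subtract (9y)·g_3 from 9x^{2}y + 2xy^{2} - \tfrac{207}{16}xy - \tfrac{55}{72}y^{2} + \tfrac{67}{24}x + \tfrac{169}{36}y - \tfrac{157}{48} → -\tfrac{19}{16}xy^{2} - \tfrac{3}{4}y^{3} + \tfrac{67}{36}y^{2} + \tfrac{67}{24}x + \tfrac{17}{18}y - \tfrac{157}{48}
  leading term xy^{2}: subtract (-\tfrac{19}{16})·g_1 from -\tfrac{19}{16}xy^{2} - \tfrac{3}{4}y^{3} + \tfrac{67}{36}y^{2} + \tfrac{67}{24}x + \tfrac{17}{18}y - \tfrac{157}{48} → -\tfrac{3}{4}y^{3} + \tfrac{4}{3}y^{2} + 2x + \tfrac{29}{24}y - \tfrac{23}{8}
  leading term y^{3}: subtract (-\tfrac{3}{4})·g_2 from -\tfrac{3}{4}y^{3} + \tfrac{4}{3}y^{2} + 2x + \tfrac{29}{24}y - \tfrac{23}{8} → 0
  normal form = 0.
Since the normal form is 0, p ∈ I.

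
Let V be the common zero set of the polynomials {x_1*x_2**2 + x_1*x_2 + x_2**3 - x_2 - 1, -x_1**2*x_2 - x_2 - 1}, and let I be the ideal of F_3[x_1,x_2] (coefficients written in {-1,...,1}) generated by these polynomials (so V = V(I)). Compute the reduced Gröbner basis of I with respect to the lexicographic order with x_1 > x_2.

G = {x_1 + x_2**4 - x_2**3 - x_2 - 1, x_2**6 - x_2**4 + x_2**3 + x_2**2 + 1}

f_1 = x_1*x_2**2 + x_1*x_2 + x_2**3 - x_2 - 1, LT = x_1*x_2**2.
f_2 = -x_1**2*x_2 - x_2 - 1, LT = x_1**2*x_2.

S(f_1,f_2): lcm = x_1**2*x_2**2. S = x_1**2*x_2 + x_1*x_2**3 - x_1*x_2 - x_1 - x_2**2 - x_2.
  leading term x_1**2*x_2: subtract (-1)·f_2 from x_1**2*x_2 + x_1*x_2**3 - x_1*x_2 - x_1 - x_2**2 - x_2 → x_1*x_2**3 - x_1*x_2 - x_1 - x_2**2 + x_2 - 1
  leading term x_1*x_2**3: subtract (x_2)·f_1 from x_1*x_2**3 - x_1*x_2 - x_1 - x_2**2 + x_2 - 1 → -x_1*x_2**2 - x_1*x_2 - x_1 - x_2**4 - x_2 - 1
  leading term x_1*x_2**2: subtract (-1)·f_1 from -x_1*x_2**2 - x_1*x_2 - x_1 - x_2**4 - x_2 - 1 → -x_1 - x_2**4 + x_2**3 + x_2 + 1
  leading term x_1: no divisor's leading term divides it; move -x_1 to the remainder.
  leading term x_2**4: no divisor's leading term divides it; move -x_2**4 to the remainder.
  leading term x_2**3: no divisor's leading term divides it; move x_2**3 to the remainder.
  leading term x_2: no divisor's leading term divides it; move x_2 to the remainder.
  leading term 1: no divisor's leading term divides it; move 1 to the remainder.
  remainder -x_1 - x_2**4 + x_2**3 + x_2 + 1 ≠ 0; add g_3 = -x_1 - x_2**4 + x_2**3 + x_2 + 1 to the basis.

S(f_1,g_3): lcm = x_1*x_2**2. S = x_1*x_2 - x_2**6 + x_2**5 - x_2**3 + x_2**2 - x_2 - 1.
  leading term x_1*x_2: subtract (-x_2)·g_3 from x_1*x_2 - x_2**6 + x_2**5 - x_2**3 + x_2**2 - x_2 - 1 → -x_2**6 + x_2**4 - x_2**3 - x_2**2 - 1
  leading term x_2**6: no divisor's leading term divides it; move -x_2**6 to the remainder.
  leading term x_2**4: no divisor's leading term divides it; move x_2**4 to the remainder.
  leading term x_2**3: no divisor's leading term divides it; move -x_2**3 to the remainder.
  leading term x_2**2: no divisor's leading term divides it; move -x_2**2 to the remainder.
  leading term 1: no divisor's leading term divides it; move -1 to the remainder.
  remainder -x_2**6 + x_2**4 - x_2**3 - x_2**2 - 1 ≠ 0; add g_4 = -x_2**6 + x_2**4 - x_2**3 - x_2**2 - 1 to the basis.

S(f_2,g_3): lcm = x_1**2*x_2. S = -x_1*x_2**5 + x_1*x_2**4 + x_1*x_2**2 + x_1*x_2 + x_2 + 1.
  leading term x_1*x_2**5: subtract (-x_2**3)·f_1 from -x_1*x_2**5 + x_1*x_2**4 + x_1*x_2**2 + x_1*x_2 + x_2 + 1 → -x_1*x_2**4 + x_1*x_2**2 + x_1*x_2 + x_2**6 - x_2**4 - x_2**3 + x_2 + 1
  leading term x_1*x_2**4: subtract (-x_2**2)·f_1 from -x_1*x_2**4 + x_1*x_2**2 + x_1*x_2 + x_2**6 - x_2**4 - x_2**3 + x_2 + 1 → x_1*x_2**3 + x_1*x_2**2 + x_1*x_2 + x_2**6 + x_2**5 - x_2**4 + x_2**3 - x_2**2 + x_2 + 1
  leading term x_1*x_2**3: subtract (x_2)·f_1 from x_1*x_2**3 + x_1*x_2**2 + x_1*x_2 + x_2**6 + x_2**5 - x_2**4 + x_2**3 - x_2**2 + x_2 + 1 → x_1*x_2 + x_2**6 + x_2**5 + x_2**4 + x_2**3 - x_2 + 1
  leading term x_1*x_2: subtract (-x_2)·g_3 from x_1*x_2 + x_2**6 + x_2**5 + x_2**4 + x_2**3 - x_2 + 1 → x_2**6 - x_2**4 + x_2**3 + x_2**2 + 1
  leading term x_2**6: subtract (-1)·g_4 from x_2**6 - x_2**4 + x_2**3 + x_2**2 + 1 → 0
  remainder 0.

S(f_1,g_4): lcm = x_1*x_2**6. S = x_1*x_2**5 + x_1*x_2**4 - x_1*x_2**3 - x_1*x_2**2 - x_1 + x_2**7 - x_2**5 - x_2**4.
  leading term x_1*x_2**5: subtract (x_2**3)·f_1 from x_1*x_2**5 + x_1*x_2**4 - x_1*x_2**3 - x_1*x_2**2 - x_1 + x_2**7 - x_2**5 - x_2**4 → -x_1*x_2**3 - x_1*x_2**2 - x_1 + x_2**7 - x_2**6 - x_2**5 + x_2**3
  leading term x_1*x_2**3: subtract (-x_2)·f_1 from -x_1*x_2**3 - x_1*x_2**2 - x_1 + x_2**7 - x_2**6 - x_2**5 + x_2**3 → -x_1 + x_2**7 - x_2**6 - x_2**5 + x_2**4 + x_2**3 - x_2**2 - x_2
  leading term x_1: subtract (1)·g_3 from -x_1 + x_2**7 - x_2**6 - x_2**5 + x_2**4 + x_2**3 - x_2**2 - x_2 → x_2**7 - x_2**6 - x_2**5 - x_2**4 - x_2**2 + x_2 - 1
  leading term x_2**7: subtract (-x_2)·g_4 from x_2**7 - x_2**6 - x_2**5 - x_2**4 - x_2**2 + x_2 - 1 → -x_2**6 + x_2**4 - x_2**3 - x_2**2 - 1
  leading term x_2**6: subtract (1)·g_4 from -x_2**6 + x_2**4 - x_2**3 - x_2**2 - 1 → 0
  remainder 0.

S(f_2,g_4): lcm = x_1**2*x_2**6. S = x_1**2*x_2**4 - x_1**2*x_2**3 - x_1**2*x_2**2 - x_1**2 + x_2**6 + x_2**5.
  leading term x_1**2*x_2**4: subtract (x_1*x_2**2)·f_1 from x_1**2*x_2**4 - x_1**2*x_2**3 - x_1**2*x_2**2 - x_1**2 + x_2**6 + x_2**5 → x_1**2*x_2**3 - x_1**2*x_2**2 - x_1**2 - x_1*x_2**5 + x_1*x_2**3 + x_1*x_2**2 + x_2**6 + x_2**5
  leading term x_1**2*x_2**3: subtract (x_1*x_2)·f_1 from x_1**2*x_2**3 - x_1**2*x_2**2 - x_1**2 - x_1*x_2**5 + x_1*x_2**3 + x_1*x_2**2 + x_2**6 + x_2**5 → x_1**2*x_2**2 - x_1**2 - x_1*x_2**5 - x_1*x_2**4 + x_1*x_2**3 - x_1*x_2**2 + x_1*x_2 + x_2**6 + x_2**5
  leading term x_1**2*x_2**2: subtract (x_1)·f_1 from x_1**2*x_2**2 - x_1**2 - x_1*x_2**5 - x_1*x_2**4 + x_1*x_2**3 - x_1*x_2**2 + x_1*x_2 + x_2**6 + x_2**5 → -x_1**2*x_2 - x_1**2 - x_1*x_2**5 - x_1*x_2**4 - x_1*x_2**2 - x_1*x_2 + x_1 + x_2**6 + x_2**5
  leading term x_1**2*x_2: subtract (1)·f_2 from -x_1**2*x_2 - x_1**2 - x_1*x_2**5 - x_1*x_2**4 - x_1*x_2**2 - x_1*x_2 + x_1 + x_2**6 + x_2**5 → -x_1**2 - x_1*x_2**5 - x_1*x_2**4 - x_1*x_2**2 - x_1*x_2 + x_1 + x_2**6 + x_2**5 + x_2 + 1
  leading term x_1**2: subtract (x_1)·g_3 from -x_1**2 - x_1*x_2**5 - x_1*x_2**4 - x_1*x_2**2 - x_1*x_2 + x_1 + x_2**6 + x_2**5 + x_2 + 1 → -x_1*x_2**5 - x_1*x_2**3 - x_1*x_2**2 + x_1*x_2 + x_2**6 + x_2**5 + x_2 + 1
  leading term x_1*x_2**5: subtract (-x_2**3)·f_1 from -x_1*x_2**5 - x_1*x_2**3 - x_1*x_2**2 + x_1*x_2 + x_2**6 + x_2**5 + x_2 + 1 → x_1*x_2**4 - x_1*x_2**3 - x_1*x_2**2 + x_1*x_2 - x_2**6 + x_2**5 - x_2**4 - x_2**3 + x_2 + 1
  leading term x_1*x_2**4: subtract (x_2**2)·f_1 from x_1*x_2**4 - x_1*x_2**3 - x_1*x_2**2 + x_1*x_2 - x_2**6 + x_2**5 - x_2**4 - x_2**3 + x_2 + 1 → x_1*x_2**3 - x_1*x_2**2 + x_1*x_2 - x_2**6 - x_2**4 + x_2**2 + x_2 + 1
  leading term x_1*x_2**3: subtract (x_2)·f_1 from x_1*x_2**3 - x_1*x_2**2 + x_1*x_2 - x_2**6 - x_2**4 + x_2**2 + x_2 + 1 → x_1*x_2**2 + x_1*x_2 - x_2**6 + x_2**4 - x_2**2 - x_2 + 1
  leading term x_1*x_2**2: subtract (1)·f_1 from x_1*x_2**2 + x_1*x_2 - x_2**6 + x_2**4 - x_2**2 - x_2 + 1 → -x_2**6 + x_2**4 - x_2**3 - x_2**2 - 1
  leading term x_2**6: subtract (1)·g_4 from -x_2**6 + x_2**4 - x_2**3 - x_2**2 - 1 → 0
  remainder 0.

S(g_3,g_4): leading monomials are coprime, so the S-polynomial reduces to 0 (Buchberger's first criterion).
Every S-polynomial of the final basis reduces to 0, so we have a Gröbner basis.
Inter-reduce: drop elements whose leading term is divisible by another's, tail-reduce, and make monic.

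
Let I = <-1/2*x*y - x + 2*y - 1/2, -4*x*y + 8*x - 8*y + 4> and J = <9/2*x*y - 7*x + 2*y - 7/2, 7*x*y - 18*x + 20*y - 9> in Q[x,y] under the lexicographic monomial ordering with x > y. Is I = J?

No, the ideals differ.

Since reduced Gröbner bases are canonical representatives of ideals under a given ordering, it suffices to compute and compare them.
Buchberger on the first generating set:
f_1 = -1/2*x*y - x + 2*y - 1/2, LT = x*y.
f_2 = -4*x*y + 8*x - 8*y + 4, LT = x*y.

S(f_1,f_2): lcm = x*y. S = 4*x - 6*y + 2.
  leading term x: no divisor's leading term divides it; move 4*x to the remainder.
  leading term y: no divisor's leading term divides it; move -6*y to the remainder.
  leading term 1: no divisor's leading term divides it; move 2 to the remainder.
  remainder 4*x - 6*y + 2 ≠ 0; add g_3 = 4*x - 6*y + 2 to the basis.

S(f_1,g_3): lcm = x*y. S = 2*x + 3/2*y**2 - 9/2*y + 1.
  leading term x: subtract (1/2)·g_3 from 2*x + 3/2*y**2 - 9/2*y + 1 → 3/2*y**2 - 3/2*y
  leading term y**2: no divisor's leading term divides it; move 3/2*y**2 to the remainder.
  leading term y: no divisor's leading term divides it; move -3/2*y to the remainder.
  remainder 3/2*y**2 - 3/2*y ≠ 0; add g_4 = 3/2*y**2 - 3/2*y to the basis.

The other S-polynomials (S(f_2,g_3), S(f_1,g_4), S(f_2,g_4), S(g_3,g_4)) all reduce to 0 modulo the current basis, so we have a Gröbner basis.
Inter-reduce: drop elements whose leading term is divisible by another's, tail-reduce, and make monic.
Reduced Gröbner basis: {x - 3/2*y + 1/2, y**2 - y}.

Buchberger on the second generating set:
h_1 = 9/2*x*y - 7*x + 2*y - 7/2, LT = x*y.
h_2 = 7*x*y - 18*x + 20*y - 9, LT = x*y.

S(h_1,h_2): lcm = x*y. S = 64/63*x - 152/63*y + 32/63.
  leading term x: no divisor's leading term divides it; move 64/63*x to the remainder.
  leading term y: no divisor's leading term divides it; move -152/63*y to the remainder.
  leading term 1: no divisor's leading term divides it; move 32/63 to the remainder.
  remainder 64/63*x - 152/63*y + 32/63 ≠ 0; add k_3 = 64/63*x - 152/63*y + 32/63 to the basis.

S(h_1,k_3): lcm = x*y. S = -14/9*x + 19/8*y**2 - 1/18*y - 7/9.
  leading term x: subtract (-49/32)·k_3 from -14/9*x + 19/8*y**2 - 1/18*y - 7/9 → 19/8*y**2 - 15/4*y
  leading term y**2: no divisor's leading term divides it; move 19/8*y**2 to the remainder.
  leading term y: no divisor's leading term divides it; move -15/4*y to the remainder.
  remainder 19/8*y**2 - 15/4*y ≠ 0; add k_4 = 19/8*y**2 - 15/4*y to the basis.

The other S-polynomials (S(h_2,k_3), S(h_1,k_4), S(h_2,k_4), S(k_3,k_4)) all reduce to 0 modulo the current basis, so we have a Gröbner basis.
Inter-reduce: drop elements whose leading term is divisible by another's, tail-reduce, and make monic.
Reduced Gröbner basis: {x - 19/8*y + 1/2, y**2 - 30/19*y}.

The bases are distinct; the ideals are different.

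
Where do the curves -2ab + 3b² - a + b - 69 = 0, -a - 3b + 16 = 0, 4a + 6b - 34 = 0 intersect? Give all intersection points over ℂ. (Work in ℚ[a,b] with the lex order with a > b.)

Compute a lex Gröbner basis by Buchberger's algorithm.
f_1 = -2ab - a + 3b² + b - 69, LT = ab.
f_2 = -a - 3b + 16, LT = a.
f_3 = 4a + 6b - 34, LT = a.

S(f_1,f_2): lcm = ab. S = ½a - 9/2b² + 31/2b + 69/2.
  leading term a: subtract (-½)·f_2 from ½a - 9/2b² + 31/2b + 69/2 → -9/2b² + 14b + 85/2
  leading term b²: no divisor's leading term divides it; move -9/2b² to the remainder.
  leading term b: no divisor's leading term divides it; move 14b to the remainder.
  leading term 1: no divisor's leading term divides it; move 85/2 to the remainder.
  remainder -9/2b² + 14b + 85/2 ≠ 0; add h_4 = -9/2b² + 14b + 85/2 to the basis.

S(f_1,f_3): lcm = ab. S = ½a - 3b² + 8b + 69/2.
  leading term a: subtract (-½)·f_2 from ½a - 3b² + 8b + 69/2 → -3b² + 13/2b + 85/2
  leading term b²: subtract (⅔)·h_4 from -3b² + 13/2b + 85/2 → -17/6b + 85/6
  leading term b: no divisor's leading term divides it; move -17/6b to the remainder.
  leading term 1: no divisor's leading term divides it; move 85/6 to the remainder.
  remainder -17/6b + 85/6 ≠ 0; add h_5 = -17/6b + 85/6 to the basis.

S(f_2,f_3): lcm = a. S = 3/2b - 15/2.
  leading term b: subtract (-9/17)·h_5 from 3/2b - 15/2 → 0
  remainder 0.

S(f_1,h_4): lcm = ab². S = 65/18ab + 85/9a - 3/2b³ - ½b² + 69/2b.
  leading term ab: subtract (-65/36)·f_1 from 65/18ab + 85/9a - 3/2b³ - ½b² + 69/2b → 275/36a - 3/2b³ + 59/12b² + 1307/36b - 1495/12
  leading term a: subtract (-275/36)·f_2 from 275/36a - 3/2b³ + 59/12b² + 1307/36b - 1495/12 → -3/2b³ + 59/12b² + 241/18b - 85/36
  leading term b³: subtract (⅓b)·h_4 from -3/2b³ + 59/12b² + 241/18b - 85/36 → ¼b² - 7/9b - 85/36
  leading term b²: subtract (-1/18)·h_4 from ¼b² - 7/9b - 85/36 → 0
  remainder 0.

S(f_2,h_4): leading monomials are coprime, so the S-polynomial reduces to 0 (Buchberger's first criterion).
S(f_3,h_4): leading monomials are coprime, so the S-polynomial reduces to 0 (Buchberger's first criterion).
S(f_1,h_5): lcm = ab. S = 11/2a - 3/2b² - ½b + 69/2.
  leading term a: subtract (-11/2)·f_2 from 11/2a - 3/2b² - ½b + 69/2 → -3/2b² - 17b + 245/2
  leading term b²: subtract (⅓)·h_4 from -3/2b² - 17b + 245/2 → -65/3b + 325/3
  leading term b: subtract (130/17)·h_5 from -65/3b + 325/3 → 0
  remainder 0.

S(f_2,h_5): leading monomials are coprime, so the S-polynomial reduces to 0 (Buchberger's first criterion).
S(f_3,h_5): leading monomials are coprime, so the S-polynomial reduces to 0 (Buchberger's first criterion).
S(h_4,h_5): lcm = b². S = 17/9b - 85/9.
  leading term b: subtract (-⅔)·h_5 from 17/9b - 85/9 → 0
  remainder 0.

Every S-polynomial of the final basis reduces to 0, so we have a Gröbner basis.
Inter-reduce: drop elements whose leading term is divisible by another's, tail-reduce, and make monic.
Reduced Gröbner basis: {a - 1, b - 5}.

A lex Gröbner basis eliminates variables successively. Here b - 5 depends only on b, with roots {5}; lifting each root through the earlier basis elements recovers the full solutions.
  b = 5: the earlier basis element becomes a - 1 = 0, giving a = 1 — point (1, 5).

{(1, 5)}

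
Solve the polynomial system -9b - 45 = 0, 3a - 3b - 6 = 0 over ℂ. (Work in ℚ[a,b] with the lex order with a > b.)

Compute a lex Gröbner basis by Buchberger's algorithm.
f_1 = -9b - 45, LT = b.
f_2 = 3a - 3b - 6, LT = a.

The S-polynomials (S(f_1,f_2)) all reduce to 0 modulo the current basis, so we have a Gröbner basis.
Inter-reduce: drop elements whose leading term is divisible by another's, tail-reduce, and make monic.
Reduced Gröbner basis: {a + 3, b + 5}.

Elimination: the polynomial b + 5 lies in the elimination ideal for b, so b ∈ {-5}. For each such b, the remaining basis elements (now univariate) give the rest of the solution.
  b = -5: the earlier basis element becomes a + 3 = 0, giving a = -3 — point (-3, -5).

{(-3, -5)}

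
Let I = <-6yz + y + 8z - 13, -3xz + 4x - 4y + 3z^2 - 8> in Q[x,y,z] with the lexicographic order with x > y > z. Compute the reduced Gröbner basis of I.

G = {xy + 1/3x - 8/7y^2 - 31/42y - 5/3z + 115/42, xz - 4/3x + 4/3y - z^2 + 8/3, yz - 1/6y - 4/3z + 13/6}

f_1 = -6yz + y + 8z - 13, LT = yz.
f_2 = -3xz + 4x - 4y + 3z^2 - 8, LT = xz.

S(f_1,f_2): lcm = xyz. S = 7/6xy - 4/3xz + 13/6x - 4/3y^2 + yz^2 - 8/3y.
  leading term xy: no divisor's leading term divides it; move 7/6xy to the remainder.
  leading term xz: subtract (4/9)·f_2 from -4/3xz + 13/6x - 4/3y^2 + yz^2 - 8/3y → 7/18x - 4/3y^2 + yz^2 - 8/9y - 4/3z^2 + 32/9
  leading term x: no divisor's leading term divides it; move 7/18x to the remainder.
  leading term y^2: no divisor's leading term divides it; move -4/3y^2 to the remainder.
  leading term yz^2: subtract (-1/6z)·f_1 from yz^2 - 8/9y - 4/3z^2 + 32/9 → 1/6yz - 8/9y - 13/6z + 32/9
  leading term yz: subtract (-1/36)·f_1 from 1/6yz - 8/9y - 13/6z + 32/9 → -31/36y - 35/18z + 115/36
  leading term y: no divisor's leading term divides it; move -31/36y to the remainder.
  leading term z: no divisor's leading term divides it; move -35/18z to the remainder.
  leading term 1: no divisor's leading term divides it; move 115/36 to the remainder.
  remainder 7/6xy + 7/18x - 4/3y^2 - 31/36y - 35/18z + 115/36 ≠ 0; add g_3 = 7/6xy + 7/18x - 4/3y^2 - 31/36y - 35/18z + 115/36 to the basis.

S(f_1,g_3): lcm = xyz. S = -1/6xy - 5/3xz + 13/6x + 8/7y^2z + 31/42yz + 5/3z^2 - 115/42z.
  leading term xy: subtract (-1/7)·g_3 from -1/6xy - 5/3xz + 13/6x + 8/7y^2z + 31/42yz + 5/3z^2 - 115/42z → -5/3xz + 20/9x + 8/7y^2z - 4/21y^2 + 31/42yz - 31/252y + 5/3z^2 - 190/63z + 115/252
  leading term xz: subtract (5/9)·f_2 from -5/3xz + 20/9x + 8/7y^2z - 4/21y^2 + 31/42yz - 31/252y + 5/3z^2 - 190/63z + 115/252 → 8/7y^2z - 4/21y^2 + 31/42yz + 529/252y - 190/63z + 1235/252
  leading term y^2z: subtract (-4/21y)·f_1 from 8/7y^2z - 4/21y^2 + 31/42yz + 529/252y - 190/63z + 1235/252 → 95/42yz - 95/252y - 190/63z + 1235/252
  leading term yz: subtract (-95/252)·f_1 from 95/42yz - 95/252y - 190/63z + 1235/252 → 0
  remainder 0.

S(f_2,g_3): lcm = xyz. S = -4/3xy - 1/3xz + 8/7y^2z + 4/3y^2 - yz^2 + 31/42yz + 8/3y + 5/3z^2 - 115/42z.
  leading term xy: subtract (-8/7)·g_3 from -4/3xy - 1/3xz + 8/7y^2z + 4/3y^2 - yz^2 + 31/42yz + 8/3y + 5/3z^2 - 115/42z → -1/3xz + 4/9x + 8/7y^2z - 4/21y^2 - yz^2 + 31/42yz + 106/63y + 5/3z^2 - 625/126z + 230/63
  leading term xz: subtract (1/9)·f_2 from -1/3xz + 4/9x + 8/7y^2z - 4/21y^2 - yz^2 + 31/42yz + 106/63y + 5/3z^2 - 625/126z + 230/63 → 8/7y^2z - 4/21y^2 - yz^2 + 31/42yz + 134/63y + 4/3z^2 - 625/126z + 286/63
  leading term y^2z: subtract (-4/21y)·f_1 from 8/7y^2z - 4/21y^2 - yz^2 + 31/42yz + 134/63y + 4/3z^2 - 625/126z + 286/63 → -yz^2 + 95/42yz - 22/63y + 4/3z^2 - 625/126z + 286/63
  leading term yz^2: subtract (1/6z)·f_1 from -yz^2 + 95/42yz - 22/63y + 4/3z^2 - 625/126z + 286/63 → 44/21yz - 22/63y - 176/63z + 286/63
  leading term yz: subtract (-22/63)·f_1 from 44/21yz - 22/63y - 176/63z + 286/63 → 0
  remainder 0.

Every S-polynomial of the final basis reduces to 0, so we have a Gröbner basis.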